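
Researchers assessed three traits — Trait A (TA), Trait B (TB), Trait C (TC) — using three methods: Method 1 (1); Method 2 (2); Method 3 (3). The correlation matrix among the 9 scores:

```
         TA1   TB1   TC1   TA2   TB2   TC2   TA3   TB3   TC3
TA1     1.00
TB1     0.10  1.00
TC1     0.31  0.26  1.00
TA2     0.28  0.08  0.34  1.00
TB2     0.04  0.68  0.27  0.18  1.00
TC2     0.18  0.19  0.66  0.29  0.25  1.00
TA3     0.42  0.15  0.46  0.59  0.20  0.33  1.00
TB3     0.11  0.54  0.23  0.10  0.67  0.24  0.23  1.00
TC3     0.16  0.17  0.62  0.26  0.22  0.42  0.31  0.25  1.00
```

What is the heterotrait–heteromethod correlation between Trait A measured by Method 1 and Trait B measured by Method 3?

Different traits and methods: r(TA1, TB3) = 0.11.

0.11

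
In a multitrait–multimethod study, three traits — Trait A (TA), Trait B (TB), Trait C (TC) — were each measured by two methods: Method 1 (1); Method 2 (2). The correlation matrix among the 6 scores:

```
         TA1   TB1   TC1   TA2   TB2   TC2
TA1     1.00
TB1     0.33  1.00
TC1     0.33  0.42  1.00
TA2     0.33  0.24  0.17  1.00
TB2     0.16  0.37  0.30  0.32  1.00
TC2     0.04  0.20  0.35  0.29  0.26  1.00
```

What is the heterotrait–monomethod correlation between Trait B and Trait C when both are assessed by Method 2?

0.26

Different traits, same method: r(TB2, TC2) = 0.26.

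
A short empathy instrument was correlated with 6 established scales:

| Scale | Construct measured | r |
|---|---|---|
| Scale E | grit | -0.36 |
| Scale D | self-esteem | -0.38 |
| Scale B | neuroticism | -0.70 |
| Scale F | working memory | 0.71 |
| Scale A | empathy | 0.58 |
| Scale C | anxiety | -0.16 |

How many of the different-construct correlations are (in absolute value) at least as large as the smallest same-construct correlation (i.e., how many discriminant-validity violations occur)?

2

Convergent (same construct = empathy): Scale A.
Smallest convergent = 0.58. Discriminant |r|: 0.36, 0.38, 0.70, 0.71, 0.16; count ≥ 0.58 → 2.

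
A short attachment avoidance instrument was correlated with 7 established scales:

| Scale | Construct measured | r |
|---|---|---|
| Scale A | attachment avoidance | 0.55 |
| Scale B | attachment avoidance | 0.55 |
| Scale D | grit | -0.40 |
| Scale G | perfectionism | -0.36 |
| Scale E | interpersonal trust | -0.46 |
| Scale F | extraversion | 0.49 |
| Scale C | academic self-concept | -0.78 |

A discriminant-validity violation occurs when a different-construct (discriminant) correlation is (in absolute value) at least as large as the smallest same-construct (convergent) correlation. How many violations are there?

1

Convergent (same construct = attachment avoidance): Scale A, Scale B.
Smallest convergent = 0.55. Discriminant |r|: 0.40, 0.36, 0.46, 0.49, 0.78; count ≥ 0.55 → 1.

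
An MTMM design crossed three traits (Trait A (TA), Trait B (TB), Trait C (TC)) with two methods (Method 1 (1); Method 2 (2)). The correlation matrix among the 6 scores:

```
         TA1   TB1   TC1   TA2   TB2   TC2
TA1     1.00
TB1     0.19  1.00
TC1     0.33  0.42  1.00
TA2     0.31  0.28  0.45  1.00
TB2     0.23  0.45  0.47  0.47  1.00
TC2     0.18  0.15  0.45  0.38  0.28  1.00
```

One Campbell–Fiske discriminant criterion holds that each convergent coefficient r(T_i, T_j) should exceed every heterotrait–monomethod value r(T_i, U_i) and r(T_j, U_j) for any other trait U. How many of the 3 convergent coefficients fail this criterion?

2

Convergent coefficients and their comparison sets:
TA (methods 1·2): 0.31 vs {0.19, 0.47, 0.33, 0.38} → fail.
TB (methods 1·2): 0.45 vs {0.19, 0.47, 0.42, 0.28} → fail.
TC (methods 1·2): 0.45 vs {0.33, 0.38, 0.42, 0.28} → pass.
2 of 3 fail.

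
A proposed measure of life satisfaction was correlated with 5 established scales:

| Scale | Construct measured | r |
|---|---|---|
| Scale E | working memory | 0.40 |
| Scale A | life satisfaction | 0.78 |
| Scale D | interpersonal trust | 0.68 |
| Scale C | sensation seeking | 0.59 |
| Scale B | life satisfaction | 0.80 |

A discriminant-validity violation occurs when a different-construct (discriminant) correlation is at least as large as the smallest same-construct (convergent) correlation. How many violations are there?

0

Convergent (same construct = life satisfaction): Scale A, Scale B.
Smallest convergent = 0.78. Discriminant values: 0.40, 0.68, 0.59; count ≥ 0.78 → 0.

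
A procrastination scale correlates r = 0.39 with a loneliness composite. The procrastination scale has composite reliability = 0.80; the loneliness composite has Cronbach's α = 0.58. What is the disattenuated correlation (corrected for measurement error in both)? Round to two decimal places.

r_true = r_obs / √(r_xx · r_yy) = 0.39 / √(0.80 × 0.58) = 0.39 / √0.4640 = 0.39 / 0.6812 ≈ 0.57.

0.57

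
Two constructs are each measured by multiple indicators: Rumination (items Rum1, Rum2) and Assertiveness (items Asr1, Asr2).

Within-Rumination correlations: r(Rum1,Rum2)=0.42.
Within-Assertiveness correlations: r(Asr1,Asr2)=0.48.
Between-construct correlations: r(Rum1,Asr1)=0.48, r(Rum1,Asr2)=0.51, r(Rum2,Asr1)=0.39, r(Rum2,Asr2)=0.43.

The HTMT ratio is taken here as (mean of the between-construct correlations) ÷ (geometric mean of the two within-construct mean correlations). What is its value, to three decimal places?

1.008

Mean heterotrait r = 1.81/4 = 0.4525.
Mean within-Rum = 0.42/1 = 0.4200; mean within-Asr = 0.48/1 = 0.4800.
Geometric mean = √(0.4200 × 0.4800) = 0.4490.
HTMT = 0.4525 / 0.4490 = 1.008.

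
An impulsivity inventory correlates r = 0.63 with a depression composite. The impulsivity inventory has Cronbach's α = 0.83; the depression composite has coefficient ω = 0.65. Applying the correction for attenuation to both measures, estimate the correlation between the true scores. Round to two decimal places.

0.86

r_true = r_obs / √(r_xx · r_yy) = 0.63 / √(0.83 × 0.65) = 0.63 / √0.5395 = 0.63 / 0.7345 ≈ 0.86.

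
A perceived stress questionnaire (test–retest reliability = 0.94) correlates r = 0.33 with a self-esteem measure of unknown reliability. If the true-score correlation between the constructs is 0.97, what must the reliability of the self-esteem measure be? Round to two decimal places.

r_true = r_obs / √(r_xx · r_yy) ⇒ 0.97 = 0.33 / √(0.94 · r_yy).
√(0.94 · r_yy) = 0.33 / 0.97 = 0.3402; 0.94 · r_yy = 0.1157; r_yy = 0.1157 / 0.94 ≈ 0.12.

0.12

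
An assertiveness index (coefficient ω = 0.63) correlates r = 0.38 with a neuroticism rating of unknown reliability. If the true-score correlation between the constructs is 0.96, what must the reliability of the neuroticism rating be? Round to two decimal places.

0.25

r_true = r_obs / √(r_xx · r_yy) ⇒ 0.96 = 0.38 / √(0.63 · r_yy).
√(0.63 · r_yy) = 0.38 / 0.96 = 0.3958; 0.63 · r_yy = 0.1567; r_yy = 0.1567 / 0.63 ≈ 0.25.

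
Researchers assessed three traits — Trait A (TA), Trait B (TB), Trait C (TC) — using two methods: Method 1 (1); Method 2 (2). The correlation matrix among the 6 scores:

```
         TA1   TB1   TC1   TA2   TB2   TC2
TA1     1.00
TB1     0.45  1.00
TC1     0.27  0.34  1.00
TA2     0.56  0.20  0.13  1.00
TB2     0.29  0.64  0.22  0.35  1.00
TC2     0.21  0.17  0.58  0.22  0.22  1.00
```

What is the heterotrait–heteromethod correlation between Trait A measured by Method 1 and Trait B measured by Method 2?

Different traits and methods: r(TA1, TB2) = 0.29.

0.29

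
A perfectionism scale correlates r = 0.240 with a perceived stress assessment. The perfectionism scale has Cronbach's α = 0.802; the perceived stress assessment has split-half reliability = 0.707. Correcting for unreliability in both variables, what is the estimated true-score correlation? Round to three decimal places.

0.319

r_true = r_obs / √(r_xx · r_yy) = 0.240 / √(0.802 × 0.707) = 0.240 / √0.567014 = 0.240 / 0.7530 ≈ 0.319.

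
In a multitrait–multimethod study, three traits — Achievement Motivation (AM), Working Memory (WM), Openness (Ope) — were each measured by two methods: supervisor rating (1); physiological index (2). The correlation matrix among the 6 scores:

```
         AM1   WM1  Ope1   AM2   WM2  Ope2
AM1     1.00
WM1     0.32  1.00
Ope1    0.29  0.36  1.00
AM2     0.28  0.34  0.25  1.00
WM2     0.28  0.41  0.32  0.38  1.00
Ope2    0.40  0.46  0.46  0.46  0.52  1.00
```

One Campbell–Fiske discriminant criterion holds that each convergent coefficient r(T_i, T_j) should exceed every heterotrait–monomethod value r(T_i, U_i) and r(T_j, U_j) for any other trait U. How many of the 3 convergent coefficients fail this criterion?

Convergent coefficients and their comparison sets:
AM (methods 1·2): 0.28 vs {0.32, 0.38, 0.29, 0.46} → fail.
WM (methods 1·2): 0.41 vs {0.32, 0.38, 0.36, 0.52} → fail.
Ope (methods 1·2): 0.46 vs {0.29, 0.46, 0.36, 0.52} → fail.
3 of 3 fail.

3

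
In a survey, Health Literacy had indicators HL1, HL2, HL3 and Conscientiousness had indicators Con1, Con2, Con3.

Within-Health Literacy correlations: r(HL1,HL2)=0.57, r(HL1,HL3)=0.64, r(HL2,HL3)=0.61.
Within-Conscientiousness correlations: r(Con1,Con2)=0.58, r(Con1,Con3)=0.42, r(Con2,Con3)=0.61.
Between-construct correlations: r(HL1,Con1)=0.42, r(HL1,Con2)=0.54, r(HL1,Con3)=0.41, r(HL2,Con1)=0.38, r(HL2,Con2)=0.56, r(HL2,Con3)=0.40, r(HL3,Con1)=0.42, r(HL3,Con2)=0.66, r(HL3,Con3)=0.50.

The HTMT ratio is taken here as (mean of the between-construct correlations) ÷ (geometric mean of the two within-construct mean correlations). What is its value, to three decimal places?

Mean between = 4.29/9 = 0.4767.
Mean within-HL = 1.82/3 = 0.6067; mean within-Con = 1.61/3 = 0.5367.
Geometric mean = √(0.6067 × 0.5367) = 0.5706.
HTMT = 0.4767 / 0.5706 = 0.835.

0.835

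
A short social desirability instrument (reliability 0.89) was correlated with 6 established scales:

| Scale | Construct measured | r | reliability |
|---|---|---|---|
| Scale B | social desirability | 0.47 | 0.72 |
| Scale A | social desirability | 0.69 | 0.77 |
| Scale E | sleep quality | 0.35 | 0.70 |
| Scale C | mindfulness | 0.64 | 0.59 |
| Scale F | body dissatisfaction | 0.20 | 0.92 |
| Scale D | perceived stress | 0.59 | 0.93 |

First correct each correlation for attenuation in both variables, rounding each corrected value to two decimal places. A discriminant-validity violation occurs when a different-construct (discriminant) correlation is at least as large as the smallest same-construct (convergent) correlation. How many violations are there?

Disattenuated r (r / √(r_scale · r_new)):
  Scale B (conv): 0.47 / √(0.72·0.89) = 0.59
  Scale A (conv): 0.69 / √(0.77·0.89) = 0.83
  Scale E (disc): 0.35 / √(0.70·0.89) = 0.44
  Scale C (disc): 0.64 / √(0.59·0.89) = 0.88
  Scale F (disc): 0.20 / √(0.92·0.89) = 0.22
  Scale D (disc): 0.59 / √(0.93·0.89) = 0.65
Smallest convergent = 0.59. Discriminant values: 0.44, 0.88, 0.22, 0.65; count ≥ 0.59 → 2.

2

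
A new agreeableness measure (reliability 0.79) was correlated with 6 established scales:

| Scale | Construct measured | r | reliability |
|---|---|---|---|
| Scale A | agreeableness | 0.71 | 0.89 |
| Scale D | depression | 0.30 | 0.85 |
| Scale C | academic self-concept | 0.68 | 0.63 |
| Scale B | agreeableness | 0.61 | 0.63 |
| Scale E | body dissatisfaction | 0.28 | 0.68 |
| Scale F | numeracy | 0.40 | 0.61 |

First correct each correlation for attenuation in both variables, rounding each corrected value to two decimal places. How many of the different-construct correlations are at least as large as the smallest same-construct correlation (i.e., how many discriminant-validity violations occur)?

Disattenuated r (r / √(r_scale · r_new)):
  Scale A (conv): 0.71 / √(0.89·0.79) = 0.85
  Scale D (disc): 0.30 / √(0.85·0.79) = 0.37
  Scale C (disc): 0.68 / √(0.63·0.79) = 0.96
  Scale B (conv): 0.61 / √(0.63·0.79) = 0.86
  Scale E (disc): 0.28 / √(0.68·0.79) = 0.38
  Scale F (disc): 0.40 / √(0.61·0.79) = 0.58
Smallest convergent = 0.85. Discriminant values: 0.37, 0.96, 0.38, 0.58; count ≥ 0.85 → 1.

1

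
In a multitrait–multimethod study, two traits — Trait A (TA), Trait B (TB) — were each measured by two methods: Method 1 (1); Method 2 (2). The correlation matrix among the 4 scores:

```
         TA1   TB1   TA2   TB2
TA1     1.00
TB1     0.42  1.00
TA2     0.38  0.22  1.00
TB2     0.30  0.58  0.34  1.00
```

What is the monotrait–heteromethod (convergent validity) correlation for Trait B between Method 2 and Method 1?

0.58

Same trait (TB), different methods: r(TB2, TB1) = 0.58.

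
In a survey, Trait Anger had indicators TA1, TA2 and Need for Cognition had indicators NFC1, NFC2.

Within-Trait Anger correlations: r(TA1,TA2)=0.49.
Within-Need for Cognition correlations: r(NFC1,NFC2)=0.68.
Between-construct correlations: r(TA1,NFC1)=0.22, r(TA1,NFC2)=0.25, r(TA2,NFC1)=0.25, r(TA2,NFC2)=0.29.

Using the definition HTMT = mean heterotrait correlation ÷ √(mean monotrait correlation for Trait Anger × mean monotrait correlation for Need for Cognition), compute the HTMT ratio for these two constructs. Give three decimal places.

0.437

Mean heterotrait r = 1.01/4 = 0.2525.
Mean within-TA = 0.49/1 = 0.4900; mean within-NFC = 0.68/1 = 0.6800.
Geometric mean = √(0.4900 × 0.6800) = 0.5772.
HTMT = 0.2525 / 0.5772 = 0.437.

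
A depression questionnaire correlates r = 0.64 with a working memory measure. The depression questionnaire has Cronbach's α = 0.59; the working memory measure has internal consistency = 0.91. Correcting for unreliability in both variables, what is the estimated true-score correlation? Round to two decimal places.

0.87

r_true = r_obs / √(r_xx · r_yy) = 0.64 / √(0.59 × 0.91) = 0.64 / √0.5369 = 0.64 / 0.7327 ≈ 0.87.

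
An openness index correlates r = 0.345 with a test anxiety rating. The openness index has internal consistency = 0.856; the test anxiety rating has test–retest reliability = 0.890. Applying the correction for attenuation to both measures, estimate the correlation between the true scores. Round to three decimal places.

0.395

r_true = r_obs / √(r_xx · r_yy) = 0.345 / √(0.856 × 0.890) = 0.345 / √0.761840 = 0.345 / 0.8728 ≈ 0.395.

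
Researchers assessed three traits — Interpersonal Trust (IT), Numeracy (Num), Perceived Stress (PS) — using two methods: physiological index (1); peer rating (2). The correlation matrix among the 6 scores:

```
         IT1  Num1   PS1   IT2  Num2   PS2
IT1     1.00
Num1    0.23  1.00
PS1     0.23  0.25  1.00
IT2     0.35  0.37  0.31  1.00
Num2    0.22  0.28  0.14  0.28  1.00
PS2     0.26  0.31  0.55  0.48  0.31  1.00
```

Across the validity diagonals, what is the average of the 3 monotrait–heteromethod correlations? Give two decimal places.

0.39

Convergent values: 0.35, 0.28, 0.55; mean = 1.18/3 = 0.39.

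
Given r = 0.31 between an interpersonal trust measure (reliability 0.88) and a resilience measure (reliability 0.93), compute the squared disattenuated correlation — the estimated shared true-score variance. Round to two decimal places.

Disattenuated r = 0.31 / √(0.88 × 0.93) = 0.31 / 0.9047 = 0.3427.
Shared true-score variance = 0.3427² = 0.1174 ≈ 0.12.

0.12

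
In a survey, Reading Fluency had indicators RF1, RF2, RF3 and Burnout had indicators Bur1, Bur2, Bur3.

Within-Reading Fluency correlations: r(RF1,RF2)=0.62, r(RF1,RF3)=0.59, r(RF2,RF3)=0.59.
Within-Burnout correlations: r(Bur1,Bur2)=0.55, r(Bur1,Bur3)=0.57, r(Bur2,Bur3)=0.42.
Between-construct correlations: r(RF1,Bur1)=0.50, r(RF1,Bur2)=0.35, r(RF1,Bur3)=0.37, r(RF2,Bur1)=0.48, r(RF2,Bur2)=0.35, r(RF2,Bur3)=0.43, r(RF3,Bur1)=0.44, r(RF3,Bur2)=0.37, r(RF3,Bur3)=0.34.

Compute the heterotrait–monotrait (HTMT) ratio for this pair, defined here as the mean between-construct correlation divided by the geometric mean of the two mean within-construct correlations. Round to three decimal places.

Mean heterotrait r = 3.63/9 = 0.4033.
Mean within-RF = 1.80/3 = 0.6000; mean within-Bur = 1.54/3 = 0.5133.
Geometric mean = √(0.6000 × 0.5133) = 0.5550.
HTMT = 0.4033 / 0.5550 = 0.727.

0.727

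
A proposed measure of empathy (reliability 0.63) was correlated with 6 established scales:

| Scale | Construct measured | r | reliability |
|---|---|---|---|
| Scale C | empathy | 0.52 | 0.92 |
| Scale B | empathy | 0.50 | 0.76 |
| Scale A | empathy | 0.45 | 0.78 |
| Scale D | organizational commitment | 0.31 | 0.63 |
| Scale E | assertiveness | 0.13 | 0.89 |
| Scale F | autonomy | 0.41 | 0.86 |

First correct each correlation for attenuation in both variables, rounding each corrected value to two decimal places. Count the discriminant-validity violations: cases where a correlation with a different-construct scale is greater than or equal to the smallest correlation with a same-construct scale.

0

Disattenuated r (r / √(r_scale · r_new)):
  Scale C (conv): 0.52 / √(0.92·0.63) = 0.68
  Scale B (conv): 0.50 / √(0.76·0.63) = 0.72
  Scale A (conv): 0.45 / √(0.78·0.63) = 0.64
  Scale D (disc): 0.31 / √(0.63·0.63) = 0.49
  Scale E (disc): 0.13 / √(0.89·0.63) = 0.17
  Scale F (disc): 0.41 / √(0.86·0.63) = 0.56
Smallest convergent = 0.64. Discriminant values: 0.49, 0.17, 0.56; count ≥ 0.64 → 0.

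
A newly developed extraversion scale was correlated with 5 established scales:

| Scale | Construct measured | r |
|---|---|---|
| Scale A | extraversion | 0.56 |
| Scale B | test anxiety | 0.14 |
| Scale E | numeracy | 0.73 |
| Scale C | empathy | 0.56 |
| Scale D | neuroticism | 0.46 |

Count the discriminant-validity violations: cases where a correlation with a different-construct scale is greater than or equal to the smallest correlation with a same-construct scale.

2

Convergent (same construct = extraversion): Scale A.
Smallest convergent = 0.56. Discriminant values: 0.14, 0.73, 0.56, 0.46; count ≥ 0.56 → 2.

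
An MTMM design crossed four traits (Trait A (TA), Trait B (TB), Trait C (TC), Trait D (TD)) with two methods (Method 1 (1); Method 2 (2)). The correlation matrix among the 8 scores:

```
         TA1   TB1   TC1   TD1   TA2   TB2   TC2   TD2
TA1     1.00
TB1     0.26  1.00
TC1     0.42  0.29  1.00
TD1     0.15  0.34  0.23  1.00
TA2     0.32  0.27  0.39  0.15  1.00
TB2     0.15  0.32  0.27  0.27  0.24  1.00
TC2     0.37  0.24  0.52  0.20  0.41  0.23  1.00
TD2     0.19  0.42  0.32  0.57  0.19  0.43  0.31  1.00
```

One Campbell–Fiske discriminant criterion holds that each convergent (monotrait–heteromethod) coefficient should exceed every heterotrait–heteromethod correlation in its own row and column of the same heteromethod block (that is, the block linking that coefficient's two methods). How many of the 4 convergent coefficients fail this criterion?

2

Each convergent coefficient versus the relevant comparison correlations:
TA (methods 1·2): 0.32 vs {0.15, 0.27, 0.37, 0.39, 0.19, 0.15} → fail.
TB (methods 1·2): 0.32 vs {0.27, 0.15, 0.24, 0.27, 0.42, 0.27} → fail.
TC (methods 1·2): 0.52 vs {0.39, 0.37, 0.27, 0.24, 0.32, 0.20} → pass.
TD (methods 1·2): 0.57 vs {0.15, 0.19, 0.27, 0.42, 0.20, 0.32} → pass.
2 of 4 fail.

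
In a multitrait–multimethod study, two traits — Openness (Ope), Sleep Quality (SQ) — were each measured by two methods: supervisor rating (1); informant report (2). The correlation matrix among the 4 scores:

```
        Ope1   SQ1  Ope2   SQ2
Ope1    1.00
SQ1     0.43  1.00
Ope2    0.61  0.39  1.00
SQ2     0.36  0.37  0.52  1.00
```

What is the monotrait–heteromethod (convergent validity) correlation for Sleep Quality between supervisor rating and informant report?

Same trait (SQ), different methods: r(SQ1, SQ2) = 0.37.

0.37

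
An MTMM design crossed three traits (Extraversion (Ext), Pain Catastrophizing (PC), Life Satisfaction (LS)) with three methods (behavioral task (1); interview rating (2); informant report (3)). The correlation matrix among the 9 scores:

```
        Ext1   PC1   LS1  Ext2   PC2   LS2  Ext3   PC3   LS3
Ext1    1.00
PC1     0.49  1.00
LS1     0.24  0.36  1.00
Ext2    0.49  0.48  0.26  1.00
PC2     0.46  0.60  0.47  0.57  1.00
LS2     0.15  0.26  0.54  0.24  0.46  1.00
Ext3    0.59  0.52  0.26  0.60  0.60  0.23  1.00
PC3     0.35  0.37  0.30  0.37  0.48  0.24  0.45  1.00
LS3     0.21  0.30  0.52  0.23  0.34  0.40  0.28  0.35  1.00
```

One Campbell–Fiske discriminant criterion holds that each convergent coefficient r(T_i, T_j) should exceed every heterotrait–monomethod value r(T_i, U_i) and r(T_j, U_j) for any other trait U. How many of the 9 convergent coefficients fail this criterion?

4

Checking each validity diagonal entry against its comparison values:
Ext (methods 1·2): 0.49 vs {0.49, 0.57, 0.24, 0.24} → fail.
Ext (methods 1·3): 0.59 vs {0.49, 0.45, 0.24, 0.28} → pass.
Ext (methods 2·3): 0.60 vs {0.57, 0.45, 0.24, 0.28} → pass.
PC (methods 1·2): 0.60 vs {0.49, 0.57, 0.36, 0.46} → pass.
PC (methods 1·3): 0.37 vs {0.49, 0.45, 0.36, 0.35} → fail.
PC (methods 2·3): 0.48 vs {0.57, 0.45, 0.46, 0.35} → fail.
LS (methods 1·2): 0.54 vs {0.24, 0.24, 0.36, 0.46} → pass.
LS (methods 1·3): 0.52 vs {0.24, 0.28, 0.36, 0.35} → pass.
LS (methods 2·3): 0.40 vs {0.24, 0.28, 0.46, 0.35} → fail.
4 of 9 fail.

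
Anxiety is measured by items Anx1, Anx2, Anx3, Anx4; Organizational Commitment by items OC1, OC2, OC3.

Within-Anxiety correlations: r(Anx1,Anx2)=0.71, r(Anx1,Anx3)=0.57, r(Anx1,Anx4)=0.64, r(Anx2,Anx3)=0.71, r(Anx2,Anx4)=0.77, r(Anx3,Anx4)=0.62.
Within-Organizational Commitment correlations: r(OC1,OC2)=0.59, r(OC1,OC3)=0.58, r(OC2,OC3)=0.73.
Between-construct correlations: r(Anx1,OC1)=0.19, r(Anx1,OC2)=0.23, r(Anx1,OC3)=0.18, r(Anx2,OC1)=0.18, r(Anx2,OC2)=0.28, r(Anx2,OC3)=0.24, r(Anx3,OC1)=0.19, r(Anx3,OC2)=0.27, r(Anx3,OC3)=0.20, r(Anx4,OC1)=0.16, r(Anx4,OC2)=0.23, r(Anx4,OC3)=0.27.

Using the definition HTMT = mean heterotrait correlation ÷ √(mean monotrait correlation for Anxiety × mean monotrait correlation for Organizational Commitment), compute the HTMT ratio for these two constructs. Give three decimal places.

0.335

Mean heterotrait r = 2.62/12 = 0.2183.
Mean within-Anx = 4.02/6 = 0.6700; mean within-OC = 1.90/3 = 0.6333.
Geometric mean = √(0.6700 × 0.6333) = 0.6514.
HTMT = 0.2183 / 0.6514 = 0.335.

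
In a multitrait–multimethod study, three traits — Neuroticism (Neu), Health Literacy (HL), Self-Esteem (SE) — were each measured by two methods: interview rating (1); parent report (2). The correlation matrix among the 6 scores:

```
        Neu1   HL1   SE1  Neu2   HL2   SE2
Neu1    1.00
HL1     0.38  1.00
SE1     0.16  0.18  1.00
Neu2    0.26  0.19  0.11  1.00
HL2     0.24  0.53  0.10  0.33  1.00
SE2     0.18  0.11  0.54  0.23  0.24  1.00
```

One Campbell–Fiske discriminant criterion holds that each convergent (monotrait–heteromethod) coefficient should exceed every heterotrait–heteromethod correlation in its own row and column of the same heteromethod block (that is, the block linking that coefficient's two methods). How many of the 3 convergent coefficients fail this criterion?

Convergent coefficients and their comparison sets:
Neu (methods 1·2): 0.26 vs {0.24, 0.19, 0.18, 0.11} → pass.
HL (methods 1·2): 0.53 vs {0.19, 0.24, 0.11, 0.10} → pass.
SE (methods 1·2): 0.54 vs {0.11, 0.18, 0.10, 0.11} → pass.
0 of 3 fail.

0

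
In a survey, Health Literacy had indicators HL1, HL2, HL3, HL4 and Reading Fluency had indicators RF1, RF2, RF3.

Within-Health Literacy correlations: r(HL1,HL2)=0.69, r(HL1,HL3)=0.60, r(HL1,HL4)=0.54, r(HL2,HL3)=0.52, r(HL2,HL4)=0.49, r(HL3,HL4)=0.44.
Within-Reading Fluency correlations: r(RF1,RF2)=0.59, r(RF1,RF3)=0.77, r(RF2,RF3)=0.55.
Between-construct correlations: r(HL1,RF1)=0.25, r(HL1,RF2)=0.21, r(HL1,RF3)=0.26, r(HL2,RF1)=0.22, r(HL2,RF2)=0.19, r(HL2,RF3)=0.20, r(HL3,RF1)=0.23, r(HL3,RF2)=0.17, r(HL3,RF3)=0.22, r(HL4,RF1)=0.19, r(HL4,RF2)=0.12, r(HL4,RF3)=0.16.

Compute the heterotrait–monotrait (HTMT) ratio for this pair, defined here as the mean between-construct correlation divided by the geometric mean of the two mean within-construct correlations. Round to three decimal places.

0.342

Between-construct mean = 2.42/12 = 0.2017.
Mean within-HL = 3.28/6 = 0.5467; mean within-RF = 1.91/3 = 0.6367.
Geometric mean = √(0.5467 × 0.6367) = 0.5900.
HTMT = 0.2017 / 0.5900 = 0.342.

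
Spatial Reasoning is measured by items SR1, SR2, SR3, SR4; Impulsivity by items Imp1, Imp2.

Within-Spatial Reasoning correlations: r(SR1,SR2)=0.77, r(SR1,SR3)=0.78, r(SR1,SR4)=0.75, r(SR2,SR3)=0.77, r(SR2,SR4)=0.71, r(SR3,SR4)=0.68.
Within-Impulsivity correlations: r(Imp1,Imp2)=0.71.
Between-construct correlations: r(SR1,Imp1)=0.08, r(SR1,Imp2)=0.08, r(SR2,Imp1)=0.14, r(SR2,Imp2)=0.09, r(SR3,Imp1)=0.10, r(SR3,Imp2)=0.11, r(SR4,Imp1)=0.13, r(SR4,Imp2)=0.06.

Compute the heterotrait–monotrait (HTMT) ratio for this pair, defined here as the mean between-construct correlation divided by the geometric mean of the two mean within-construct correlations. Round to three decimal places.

Between-construct mean = 0.79/8 = 0.0988.
Mean within-SR = 4.46/6 = 0.7433; mean within-Imp = 0.71/1 = 0.7100.
Geometric mean = √(0.7433 × 0.7100) = 0.7265.
HTMT = 0.0988 / 0.7265 = 0.136.

0.136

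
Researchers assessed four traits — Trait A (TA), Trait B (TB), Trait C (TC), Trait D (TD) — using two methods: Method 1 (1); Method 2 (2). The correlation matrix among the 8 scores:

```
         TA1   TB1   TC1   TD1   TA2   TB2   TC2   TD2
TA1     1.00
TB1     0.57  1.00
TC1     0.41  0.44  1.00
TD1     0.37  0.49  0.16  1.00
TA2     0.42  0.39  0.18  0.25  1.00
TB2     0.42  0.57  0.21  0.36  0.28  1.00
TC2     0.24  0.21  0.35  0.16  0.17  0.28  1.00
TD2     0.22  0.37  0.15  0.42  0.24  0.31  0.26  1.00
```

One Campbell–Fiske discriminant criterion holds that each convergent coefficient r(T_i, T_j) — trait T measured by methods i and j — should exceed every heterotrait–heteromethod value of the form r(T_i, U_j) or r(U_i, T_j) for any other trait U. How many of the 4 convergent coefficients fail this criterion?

1

Convergent coefficients and their comparison sets:
TA (methods 1·2): 0.42 vs {0.42, 0.39, 0.24, 0.18, 0.22, 0.25} → fail.
TB (methods 1·2): 0.57 vs {0.39, 0.42, 0.21, 0.21, 0.37, 0.36} → pass.
TC (methods 1·2): 0.35 vs {0.18, 0.24, 0.21, 0.21, 0.15, 0.16} → pass.
TD (methods 1·2): 0.42 vs {0.25, 0.22, 0.36, 0.37, 0.16, 0.15} → pass.
1 of 4 fail.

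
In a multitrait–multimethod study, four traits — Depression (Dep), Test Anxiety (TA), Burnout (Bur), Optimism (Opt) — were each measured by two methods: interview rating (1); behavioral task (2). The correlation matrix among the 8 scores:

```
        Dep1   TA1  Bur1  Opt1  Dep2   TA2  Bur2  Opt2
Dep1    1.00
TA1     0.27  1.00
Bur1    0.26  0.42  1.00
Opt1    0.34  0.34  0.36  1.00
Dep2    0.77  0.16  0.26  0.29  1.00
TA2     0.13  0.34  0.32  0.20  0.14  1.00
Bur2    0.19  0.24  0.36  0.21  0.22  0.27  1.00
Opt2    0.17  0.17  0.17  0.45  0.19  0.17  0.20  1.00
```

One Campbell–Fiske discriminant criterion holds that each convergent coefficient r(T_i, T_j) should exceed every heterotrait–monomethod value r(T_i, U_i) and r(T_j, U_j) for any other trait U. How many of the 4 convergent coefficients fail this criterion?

2

Checking each validity diagonal entry against its comparison values:
Dep (methods 1·2): 0.77 vs {0.27, 0.14, 0.26, 0.22, 0.34, 0.19} → pass.
TA (methods 1·2): 0.34 vs {0.27, 0.14, 0.42, 0.27, 0.34, 0.17} → fail.
Bur (methods 1·2): 0.36 vs {0.26, 0.22, 0.42, 0.27, 0.36, 0.20} → fail.
Opt (methods 1·2): 0.45 vs {0.34, 0.19, 0.34, 0.17, 0.36, 0.20} → pass.
2 of 4 fail.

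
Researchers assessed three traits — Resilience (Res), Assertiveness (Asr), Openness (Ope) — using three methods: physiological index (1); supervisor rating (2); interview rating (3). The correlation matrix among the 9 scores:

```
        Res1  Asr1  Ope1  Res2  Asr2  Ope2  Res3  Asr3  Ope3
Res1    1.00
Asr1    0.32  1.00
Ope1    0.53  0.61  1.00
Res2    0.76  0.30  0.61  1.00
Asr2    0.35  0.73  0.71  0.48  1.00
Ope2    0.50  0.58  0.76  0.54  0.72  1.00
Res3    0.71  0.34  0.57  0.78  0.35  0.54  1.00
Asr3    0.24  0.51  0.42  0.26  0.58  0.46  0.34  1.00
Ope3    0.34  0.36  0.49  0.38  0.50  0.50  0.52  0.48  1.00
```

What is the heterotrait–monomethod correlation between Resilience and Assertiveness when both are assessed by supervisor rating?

Different traits, same method: r(Res2, Asr2) = 0.48.

0.48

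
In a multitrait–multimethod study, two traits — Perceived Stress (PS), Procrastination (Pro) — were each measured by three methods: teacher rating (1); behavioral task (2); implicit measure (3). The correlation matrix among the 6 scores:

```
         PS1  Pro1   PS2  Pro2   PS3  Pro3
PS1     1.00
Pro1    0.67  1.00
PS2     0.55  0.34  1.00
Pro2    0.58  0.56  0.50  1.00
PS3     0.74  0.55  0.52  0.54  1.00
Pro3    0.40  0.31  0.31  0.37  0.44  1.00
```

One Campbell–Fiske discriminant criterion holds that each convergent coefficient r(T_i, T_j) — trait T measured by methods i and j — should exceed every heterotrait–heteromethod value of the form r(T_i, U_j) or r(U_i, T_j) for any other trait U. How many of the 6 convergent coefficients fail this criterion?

5

Convergent coefficients and their comparison sets:
PS (methods 1·2): 0.55 vs {0.58, 0.34} → fail.
PS (methods 1·3): 0.74 vs {0.40, 0.55} → pass.
PS (methods 2·3): 0.52 vs {0.31, 0.54} → fail.
Pro (methods 1·2): 0.56 vs {0.34, 0.58} → fail.
Pro (methods 1·3): 0.31 vs {0.55, 0.40} → fail.
Pro (methods 2·3): 0.37 vs {0.54, 0.31} → fail.
5 of 6 fail.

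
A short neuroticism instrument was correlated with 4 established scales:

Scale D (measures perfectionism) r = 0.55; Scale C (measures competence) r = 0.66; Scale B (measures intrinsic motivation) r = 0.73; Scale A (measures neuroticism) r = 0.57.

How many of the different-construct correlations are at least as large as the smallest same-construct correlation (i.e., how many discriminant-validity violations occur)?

Convergent (same construct = neuroticism): Scale A.
Smallest convergent = 0.57. Discriminant values: 0.55, 0.66, 0.73; count ≥ 0.57 → 2.

2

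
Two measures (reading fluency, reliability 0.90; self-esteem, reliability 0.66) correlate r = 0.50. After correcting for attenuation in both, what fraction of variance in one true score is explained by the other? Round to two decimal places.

Disattenuated r = 0.50 / √(0.90 × 0.66) = 0.50 / 0.7707 = 0.6488.
Shared true-score variance = 0.6488² = 0.4209 ≈ 0.42.

0.42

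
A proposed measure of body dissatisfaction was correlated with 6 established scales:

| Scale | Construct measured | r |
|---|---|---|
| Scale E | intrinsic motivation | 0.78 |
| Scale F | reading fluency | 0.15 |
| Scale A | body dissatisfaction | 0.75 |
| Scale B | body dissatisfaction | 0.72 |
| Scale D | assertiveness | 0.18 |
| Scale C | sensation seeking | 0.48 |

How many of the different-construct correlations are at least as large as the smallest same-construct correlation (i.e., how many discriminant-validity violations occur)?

1

Convergent (same construct = body dissatisfaction): Scale A, Scale B.
Smallest convergent = 0.72. Discriminant values: 0.78, 0.15, 0.18, 0.48; count ≥ 0.72 → 1.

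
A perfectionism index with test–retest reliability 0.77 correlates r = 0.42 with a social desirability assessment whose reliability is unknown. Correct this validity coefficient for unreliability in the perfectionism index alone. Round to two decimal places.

Single correction: r_c = r_obs / √r_xx = 0.42 / √0.77 = 0.42 / 0.8775 ≈ 0.48.

0.48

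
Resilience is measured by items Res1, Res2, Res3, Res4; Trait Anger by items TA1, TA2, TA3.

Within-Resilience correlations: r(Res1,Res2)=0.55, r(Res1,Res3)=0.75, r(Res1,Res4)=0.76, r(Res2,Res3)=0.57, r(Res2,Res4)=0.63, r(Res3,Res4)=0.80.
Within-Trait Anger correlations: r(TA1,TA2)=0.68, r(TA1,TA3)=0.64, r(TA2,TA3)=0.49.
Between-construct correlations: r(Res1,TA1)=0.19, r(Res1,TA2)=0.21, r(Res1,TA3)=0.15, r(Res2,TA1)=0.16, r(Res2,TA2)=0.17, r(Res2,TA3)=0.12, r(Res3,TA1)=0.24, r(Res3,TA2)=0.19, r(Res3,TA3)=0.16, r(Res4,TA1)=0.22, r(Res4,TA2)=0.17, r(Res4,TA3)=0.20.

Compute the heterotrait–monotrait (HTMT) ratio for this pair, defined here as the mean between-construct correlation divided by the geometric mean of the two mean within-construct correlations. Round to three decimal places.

0.284

Mean heterotrait r = 2.18/12 = 0.1817.
Mean within-Res = 4.06/6 = 0.6767; mean within-TA = 1.81/3 = 0.6033.
Geometric mean = √(0.6767 × 0.6033) = 0.6389.
HTMT = 0.1817 / 0.6389 = 0.284.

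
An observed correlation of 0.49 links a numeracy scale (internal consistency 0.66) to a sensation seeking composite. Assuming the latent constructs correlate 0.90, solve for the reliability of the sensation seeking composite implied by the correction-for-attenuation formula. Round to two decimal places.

0.45

r_true = r_obs / √(r_xx · r_yy) ⇒ 0.90 = 0.49 / √(0.66 · r_yy).
√(0.66 · r_yy) = 0.49 / 0.90 = 0.5444; 0.66 · r_yy = 0.2964; r_yy = 0.2964 / 0.66 ≈ 0.45.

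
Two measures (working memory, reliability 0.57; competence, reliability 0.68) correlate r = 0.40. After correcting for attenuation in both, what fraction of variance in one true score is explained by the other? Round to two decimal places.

0.41

Disattenuated r = 0.40 / √(0.57 × 0.68) = 0.40 / 0.6226 = 0.6425.
Shared true-score variance = 0.6425² = 0.4128 ≈ 0.41.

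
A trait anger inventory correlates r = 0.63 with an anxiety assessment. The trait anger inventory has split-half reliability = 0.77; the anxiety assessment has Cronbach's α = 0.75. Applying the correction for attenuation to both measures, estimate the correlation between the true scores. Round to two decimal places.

r_true = r_obs / √(r_xx · r_yy) = 0.63 / √(0.77 × 0.75) = 0.63 / √0.5775 = 0.63 / 0.7599 ≈ 0.83.

0.83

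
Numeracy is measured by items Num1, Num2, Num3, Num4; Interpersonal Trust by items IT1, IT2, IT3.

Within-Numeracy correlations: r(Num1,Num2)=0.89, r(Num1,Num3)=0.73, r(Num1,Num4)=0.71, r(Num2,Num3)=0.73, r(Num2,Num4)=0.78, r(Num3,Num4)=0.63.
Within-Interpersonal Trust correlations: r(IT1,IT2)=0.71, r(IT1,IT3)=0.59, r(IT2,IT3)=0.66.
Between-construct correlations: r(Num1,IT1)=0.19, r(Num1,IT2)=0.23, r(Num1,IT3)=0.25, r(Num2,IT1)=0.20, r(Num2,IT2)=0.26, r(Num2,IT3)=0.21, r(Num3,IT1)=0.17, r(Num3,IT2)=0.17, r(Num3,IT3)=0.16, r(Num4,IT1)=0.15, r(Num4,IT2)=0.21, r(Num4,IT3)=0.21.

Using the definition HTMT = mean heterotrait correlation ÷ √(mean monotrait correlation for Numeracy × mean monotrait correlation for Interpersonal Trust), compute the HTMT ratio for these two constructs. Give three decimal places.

Mean heterotrait r = 2.41/12 = 0.2008.
Mean within-Num = 4.47/6 = 0.7450; mean within-IT = 1.96/3 = 0.6533.
Geometric mean = √(0.7450 × 0.6533) = 0.6976.
HTMT = 0.2008 / 0.6976 = 0.288.

0.288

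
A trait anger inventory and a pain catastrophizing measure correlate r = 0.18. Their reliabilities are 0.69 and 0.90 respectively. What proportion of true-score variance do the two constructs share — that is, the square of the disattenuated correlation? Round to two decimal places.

0.05

Disattenuated r = 0.18 / √(0.69 × 0.90) = 0.18 / 0.7880 = 0.2284.
Shared true-score variance = 0.2284² = 0.0522 ≈ 0.05.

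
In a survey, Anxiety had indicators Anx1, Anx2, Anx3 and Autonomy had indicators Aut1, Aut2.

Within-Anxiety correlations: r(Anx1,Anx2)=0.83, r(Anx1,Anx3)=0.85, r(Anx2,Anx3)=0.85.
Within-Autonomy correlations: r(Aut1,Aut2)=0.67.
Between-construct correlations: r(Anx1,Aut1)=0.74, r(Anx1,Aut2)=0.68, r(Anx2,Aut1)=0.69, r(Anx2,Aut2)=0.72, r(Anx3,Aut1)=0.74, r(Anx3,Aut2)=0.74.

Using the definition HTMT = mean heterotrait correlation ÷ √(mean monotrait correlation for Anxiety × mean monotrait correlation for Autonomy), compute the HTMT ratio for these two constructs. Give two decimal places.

0.96

Mean between = 4.31/6 = 0.7183.
Mean within-Anx = 2.53/3 = 0.8433; mean within-Aut = 0.67/1 = 0.6700.
Geometric mean = √(0.8433 × 0.6700) = 0.7517.
HTMT = 0.7183 / 0.7517 = 0.96.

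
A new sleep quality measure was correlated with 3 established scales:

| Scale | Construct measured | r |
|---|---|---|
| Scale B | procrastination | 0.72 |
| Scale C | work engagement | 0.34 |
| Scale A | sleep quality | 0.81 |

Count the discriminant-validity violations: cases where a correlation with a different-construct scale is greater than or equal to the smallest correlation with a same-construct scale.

0

Convergent (same construct = sleep quality): Scale A.
Smallest convergent = 0.81. Discriminant values: 0.72, 0.34; count ≥ 0.81 → 0.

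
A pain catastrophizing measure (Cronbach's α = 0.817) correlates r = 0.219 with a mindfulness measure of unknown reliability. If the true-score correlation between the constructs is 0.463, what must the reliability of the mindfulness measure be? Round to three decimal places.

r_true = r_obs / √(r_xx · r_yy) ⇒ 0.463 = 0.219 / √(0.817 · r_yy).
√(0.817 · r_yy) = 0.219 / 0.463 = 0.4730; 0.817 · r_yy = 0.2237; r_yy = 0.2237 / 0.817 ≈ 0.274.

0.274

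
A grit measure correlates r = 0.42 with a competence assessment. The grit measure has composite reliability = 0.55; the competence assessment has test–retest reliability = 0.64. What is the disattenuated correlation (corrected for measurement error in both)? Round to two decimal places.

0.71

r_true = r_obs / √(r_xx · r_yy) = 0.42 / √(0.55 × 0.64) = 0.42 / √0.3520 = 0.42 / 0.5933 ≈ 0.71.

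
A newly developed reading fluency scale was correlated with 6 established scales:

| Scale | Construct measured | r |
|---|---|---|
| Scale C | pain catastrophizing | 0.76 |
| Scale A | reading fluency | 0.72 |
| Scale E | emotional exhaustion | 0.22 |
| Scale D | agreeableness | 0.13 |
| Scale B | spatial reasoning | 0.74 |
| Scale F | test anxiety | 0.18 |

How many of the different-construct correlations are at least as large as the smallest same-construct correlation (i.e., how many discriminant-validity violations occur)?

Convergent (same construct = reading fluency): Scale A.
Smallest convergent = 0.72. Discriminant values: 0.76, 0.22, 0.13, 0.74, 0.18; count ≥ 0.72 → 2.

2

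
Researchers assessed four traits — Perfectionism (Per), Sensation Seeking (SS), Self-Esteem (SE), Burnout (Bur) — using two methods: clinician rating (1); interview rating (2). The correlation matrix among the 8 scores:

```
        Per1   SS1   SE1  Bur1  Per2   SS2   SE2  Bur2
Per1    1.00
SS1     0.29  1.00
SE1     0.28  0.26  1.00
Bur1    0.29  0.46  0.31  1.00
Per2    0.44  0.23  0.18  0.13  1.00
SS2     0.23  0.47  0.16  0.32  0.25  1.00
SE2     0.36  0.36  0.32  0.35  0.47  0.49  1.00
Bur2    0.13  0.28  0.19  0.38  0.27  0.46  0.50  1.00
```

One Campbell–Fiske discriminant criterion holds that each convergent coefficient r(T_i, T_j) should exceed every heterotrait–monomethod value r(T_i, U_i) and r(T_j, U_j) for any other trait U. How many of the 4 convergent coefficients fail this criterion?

Each convergent coefficient versus the relevant comparison correlations:
Per (methods 1·2): 0.44 vs {0.29, 0.25, 0.28, 0.47, 0.29, 0.27} → fail.
SS (methods 1·2): 0.47 vs {0.29, 0.25, 0.26, 0.49, 0.46, 0.46} → fail.
SE (methods 1·2): 0.32 vs {0.28, 0.47, 0.26, 0.49, 0.31, 0.50} → fail.
Bur (methods 1·2): 0.38 vs {0.29, 0.27, 0.46, 0.46, 0.31, 0.50} → fail.
4 of 4 fail.

4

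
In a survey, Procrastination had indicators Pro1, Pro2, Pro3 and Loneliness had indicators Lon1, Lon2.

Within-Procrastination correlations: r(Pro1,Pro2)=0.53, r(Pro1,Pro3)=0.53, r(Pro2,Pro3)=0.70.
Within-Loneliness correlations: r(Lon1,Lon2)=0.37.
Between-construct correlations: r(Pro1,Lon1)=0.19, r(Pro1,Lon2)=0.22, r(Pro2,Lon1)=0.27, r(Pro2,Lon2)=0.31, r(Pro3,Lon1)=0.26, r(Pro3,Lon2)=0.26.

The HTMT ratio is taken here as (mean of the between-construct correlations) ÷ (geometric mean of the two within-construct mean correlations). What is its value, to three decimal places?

0.540

Mean between = 1.51/6 = 0.2517.
Mean within-Pro = 1.76/3 = 0.5867; mean within-Lon = 0.37/1 = 0.3700.
Geometric mean = √(0.5867 × 0.3700) = 0.4659.
HTMT = 0.2517 / 0.4659 = 0.540.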